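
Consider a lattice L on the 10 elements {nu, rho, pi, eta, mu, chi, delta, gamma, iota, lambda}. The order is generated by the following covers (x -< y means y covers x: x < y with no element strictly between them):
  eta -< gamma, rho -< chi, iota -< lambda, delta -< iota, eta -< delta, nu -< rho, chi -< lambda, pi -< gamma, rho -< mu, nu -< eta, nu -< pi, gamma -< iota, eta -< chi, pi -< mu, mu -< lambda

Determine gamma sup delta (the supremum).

iota

Common upper bounds of {gamma, delta}: iota, lambda.
The least among these is iota.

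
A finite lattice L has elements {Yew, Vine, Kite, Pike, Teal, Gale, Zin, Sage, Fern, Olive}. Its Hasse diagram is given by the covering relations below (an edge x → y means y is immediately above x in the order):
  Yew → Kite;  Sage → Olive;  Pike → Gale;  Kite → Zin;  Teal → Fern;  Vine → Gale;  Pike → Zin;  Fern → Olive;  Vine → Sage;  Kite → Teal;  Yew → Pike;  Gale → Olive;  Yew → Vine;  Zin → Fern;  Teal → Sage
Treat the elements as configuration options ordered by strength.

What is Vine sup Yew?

Common upper bounds of {Vine, Yew}: Gale, Olive, Sage, Vine.
The least among these is Vine.

Vine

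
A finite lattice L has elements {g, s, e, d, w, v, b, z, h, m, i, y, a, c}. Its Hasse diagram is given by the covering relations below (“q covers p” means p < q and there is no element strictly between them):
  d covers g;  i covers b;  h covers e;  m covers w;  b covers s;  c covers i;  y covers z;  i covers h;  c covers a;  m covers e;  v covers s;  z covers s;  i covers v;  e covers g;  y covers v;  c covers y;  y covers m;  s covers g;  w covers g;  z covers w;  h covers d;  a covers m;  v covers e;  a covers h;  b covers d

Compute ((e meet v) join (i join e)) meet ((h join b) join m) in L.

e ∧ v = e
i ∨ e = i
e ∨ i = i
h ∨ b = i
i ∨ m = c
i ∧ c = i

i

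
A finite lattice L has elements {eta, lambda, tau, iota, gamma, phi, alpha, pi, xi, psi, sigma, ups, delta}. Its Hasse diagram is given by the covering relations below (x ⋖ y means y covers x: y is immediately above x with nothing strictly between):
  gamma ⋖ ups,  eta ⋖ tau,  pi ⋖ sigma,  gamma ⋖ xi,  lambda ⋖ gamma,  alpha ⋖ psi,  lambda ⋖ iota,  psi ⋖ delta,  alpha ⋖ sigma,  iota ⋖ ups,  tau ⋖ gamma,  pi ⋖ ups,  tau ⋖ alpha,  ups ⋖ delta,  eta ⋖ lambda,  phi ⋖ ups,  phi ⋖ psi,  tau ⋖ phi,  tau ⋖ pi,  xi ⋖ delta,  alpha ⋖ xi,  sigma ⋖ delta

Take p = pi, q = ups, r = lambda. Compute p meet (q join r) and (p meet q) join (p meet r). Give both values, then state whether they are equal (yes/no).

pi; pi; yes

q join r = ups, so p meet (q join r) = pi meet ups = pi.
p meet q = pi and p meet r = eta, so (p meet q) join (p meet r) = pi join eta = pi.
Equal: yes.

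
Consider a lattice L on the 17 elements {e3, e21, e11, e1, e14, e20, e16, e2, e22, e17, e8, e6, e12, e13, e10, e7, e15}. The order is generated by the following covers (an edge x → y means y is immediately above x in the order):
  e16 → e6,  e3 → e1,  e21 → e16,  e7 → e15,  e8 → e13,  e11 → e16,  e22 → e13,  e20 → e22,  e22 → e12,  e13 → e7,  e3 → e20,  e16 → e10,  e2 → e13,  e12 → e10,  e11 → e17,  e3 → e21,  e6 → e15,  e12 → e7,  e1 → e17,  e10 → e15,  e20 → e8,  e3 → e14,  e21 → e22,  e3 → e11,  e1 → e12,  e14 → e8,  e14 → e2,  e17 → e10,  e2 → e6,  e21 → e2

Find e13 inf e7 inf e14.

e14

Common lower bounds of {e13, e7, e14}: e14, e3.
The greatest among these is e14.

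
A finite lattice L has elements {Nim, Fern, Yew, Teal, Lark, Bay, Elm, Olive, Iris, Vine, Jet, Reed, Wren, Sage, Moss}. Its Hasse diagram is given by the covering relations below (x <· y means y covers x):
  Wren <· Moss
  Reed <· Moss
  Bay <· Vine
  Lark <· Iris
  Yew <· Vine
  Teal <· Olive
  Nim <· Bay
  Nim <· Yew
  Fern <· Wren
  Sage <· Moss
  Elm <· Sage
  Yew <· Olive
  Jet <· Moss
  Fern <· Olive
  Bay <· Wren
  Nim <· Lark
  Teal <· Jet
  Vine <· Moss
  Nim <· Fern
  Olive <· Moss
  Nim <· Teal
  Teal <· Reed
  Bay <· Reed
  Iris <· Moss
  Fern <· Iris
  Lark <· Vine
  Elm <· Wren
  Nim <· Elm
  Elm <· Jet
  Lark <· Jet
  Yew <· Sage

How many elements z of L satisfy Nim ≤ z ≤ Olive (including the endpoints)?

The interval [Nim, Olive] = {Fern, Nim, Olive, Teal, Yew}, which has 5 elements.

5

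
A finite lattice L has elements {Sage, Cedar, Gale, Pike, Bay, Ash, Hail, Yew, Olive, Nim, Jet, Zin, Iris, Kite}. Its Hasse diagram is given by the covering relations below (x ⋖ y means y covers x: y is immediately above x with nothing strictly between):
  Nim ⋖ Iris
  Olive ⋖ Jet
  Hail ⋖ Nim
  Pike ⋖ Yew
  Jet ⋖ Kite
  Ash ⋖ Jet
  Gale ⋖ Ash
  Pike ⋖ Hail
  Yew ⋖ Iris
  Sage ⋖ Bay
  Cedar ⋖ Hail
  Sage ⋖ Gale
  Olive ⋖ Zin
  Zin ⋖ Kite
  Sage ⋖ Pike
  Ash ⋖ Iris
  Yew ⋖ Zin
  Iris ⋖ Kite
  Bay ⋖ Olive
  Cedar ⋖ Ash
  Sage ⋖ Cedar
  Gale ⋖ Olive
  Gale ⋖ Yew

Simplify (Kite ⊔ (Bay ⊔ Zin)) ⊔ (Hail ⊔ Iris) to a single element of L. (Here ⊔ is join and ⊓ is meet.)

Kite

Bay ∨ Zin = Zin
Kite ∨ Zin = Kite
Hail ∨ Iris = Iris
Kite ∨ Iris = Kite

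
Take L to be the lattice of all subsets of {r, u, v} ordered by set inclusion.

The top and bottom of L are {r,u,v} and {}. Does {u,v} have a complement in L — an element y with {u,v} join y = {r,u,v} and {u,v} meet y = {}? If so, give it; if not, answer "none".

Need y with {u,v} ∨ y = {r,u,v} and {u,v} ∧ y = {}.
Checking each element gives: {r}.

{r}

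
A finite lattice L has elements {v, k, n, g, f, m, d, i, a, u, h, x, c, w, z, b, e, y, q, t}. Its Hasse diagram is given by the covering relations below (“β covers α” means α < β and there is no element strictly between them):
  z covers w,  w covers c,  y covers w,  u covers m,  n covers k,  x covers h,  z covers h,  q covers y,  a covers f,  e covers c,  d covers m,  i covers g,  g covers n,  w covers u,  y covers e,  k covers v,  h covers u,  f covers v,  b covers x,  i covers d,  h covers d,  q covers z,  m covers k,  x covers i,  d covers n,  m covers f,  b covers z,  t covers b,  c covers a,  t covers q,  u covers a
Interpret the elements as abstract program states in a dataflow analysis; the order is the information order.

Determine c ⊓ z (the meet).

Common lower bounds of {c, z}: a, c, f, v.
The greatest among these is c.

c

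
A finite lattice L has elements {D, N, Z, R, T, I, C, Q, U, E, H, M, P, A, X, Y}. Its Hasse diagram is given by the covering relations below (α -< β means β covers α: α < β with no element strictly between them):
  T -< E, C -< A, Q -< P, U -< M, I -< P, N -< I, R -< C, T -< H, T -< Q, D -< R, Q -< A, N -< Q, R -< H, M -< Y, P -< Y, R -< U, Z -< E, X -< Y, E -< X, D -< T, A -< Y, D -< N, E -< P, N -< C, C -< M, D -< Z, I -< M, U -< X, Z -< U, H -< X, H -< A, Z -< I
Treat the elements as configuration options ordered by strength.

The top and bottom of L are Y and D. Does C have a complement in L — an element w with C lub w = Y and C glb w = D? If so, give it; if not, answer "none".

E

Need w with C ∨ w = Y and C ∧ w = D.
Checking each element gives: E.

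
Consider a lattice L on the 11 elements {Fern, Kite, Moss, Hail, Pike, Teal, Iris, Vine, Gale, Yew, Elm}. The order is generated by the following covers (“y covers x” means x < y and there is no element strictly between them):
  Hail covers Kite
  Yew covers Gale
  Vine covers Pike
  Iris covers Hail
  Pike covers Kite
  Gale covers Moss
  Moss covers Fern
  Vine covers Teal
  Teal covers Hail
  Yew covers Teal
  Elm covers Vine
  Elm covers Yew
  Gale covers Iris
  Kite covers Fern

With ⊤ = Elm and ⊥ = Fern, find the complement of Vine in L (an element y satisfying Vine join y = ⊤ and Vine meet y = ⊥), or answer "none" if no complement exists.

Moss

Need y with Vine ∨ y = Elm and Vine ∧ y = Fern.
Checking each element gives: Moss.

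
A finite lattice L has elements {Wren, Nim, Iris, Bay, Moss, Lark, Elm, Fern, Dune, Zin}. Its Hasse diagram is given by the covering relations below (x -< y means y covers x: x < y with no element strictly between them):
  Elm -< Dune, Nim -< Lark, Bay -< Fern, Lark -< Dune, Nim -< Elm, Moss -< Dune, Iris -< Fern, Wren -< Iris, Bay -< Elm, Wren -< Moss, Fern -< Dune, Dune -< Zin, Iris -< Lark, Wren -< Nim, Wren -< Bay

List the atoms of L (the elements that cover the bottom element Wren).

The atoms are exactly the elements that cover Wren: Bay, Iris, Moss, Nim.

Bay, Iris, Moss, Nim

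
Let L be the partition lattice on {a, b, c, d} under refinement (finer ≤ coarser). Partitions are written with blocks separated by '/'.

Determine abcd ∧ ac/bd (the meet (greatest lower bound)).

Common lower bounds of {abcd, ac/bd}: a/b/c/d, a/bd/c, ac/b/d, ac/bd.
The greatest among these is ac/bd.

ac/bd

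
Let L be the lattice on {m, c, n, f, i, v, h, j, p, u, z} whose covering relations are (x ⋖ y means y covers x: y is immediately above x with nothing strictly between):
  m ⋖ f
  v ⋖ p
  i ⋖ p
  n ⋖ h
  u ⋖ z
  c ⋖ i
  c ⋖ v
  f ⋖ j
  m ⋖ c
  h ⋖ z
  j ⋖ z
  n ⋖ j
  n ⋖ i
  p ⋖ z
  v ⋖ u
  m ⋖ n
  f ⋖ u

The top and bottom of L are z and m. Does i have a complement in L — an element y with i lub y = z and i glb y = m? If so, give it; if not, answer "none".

Need y with i ∨ y = z and i ∧ y = m.
Checking each element gives: f.

f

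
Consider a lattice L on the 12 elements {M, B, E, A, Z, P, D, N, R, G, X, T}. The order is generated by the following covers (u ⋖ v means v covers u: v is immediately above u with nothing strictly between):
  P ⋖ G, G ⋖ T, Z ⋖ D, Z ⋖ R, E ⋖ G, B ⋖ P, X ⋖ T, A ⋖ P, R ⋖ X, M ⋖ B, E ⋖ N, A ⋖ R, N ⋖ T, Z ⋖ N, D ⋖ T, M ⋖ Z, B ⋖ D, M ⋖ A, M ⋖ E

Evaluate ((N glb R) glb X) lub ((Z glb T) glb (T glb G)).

N ∧ R = Z
Z ∧ X = Z
Z ∧ T = Z
T ∧ G = G
Z ∧ G = M
Z ∨ M = Z

Z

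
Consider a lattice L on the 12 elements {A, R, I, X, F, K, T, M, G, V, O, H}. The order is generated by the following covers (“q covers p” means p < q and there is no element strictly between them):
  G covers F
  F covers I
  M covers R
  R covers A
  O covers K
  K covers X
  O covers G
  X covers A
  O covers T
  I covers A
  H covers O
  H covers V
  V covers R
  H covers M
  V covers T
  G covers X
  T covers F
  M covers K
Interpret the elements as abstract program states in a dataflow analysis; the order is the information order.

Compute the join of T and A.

Common upper bounds of {T, A}: H, O, T, V.
The least among these is T.

T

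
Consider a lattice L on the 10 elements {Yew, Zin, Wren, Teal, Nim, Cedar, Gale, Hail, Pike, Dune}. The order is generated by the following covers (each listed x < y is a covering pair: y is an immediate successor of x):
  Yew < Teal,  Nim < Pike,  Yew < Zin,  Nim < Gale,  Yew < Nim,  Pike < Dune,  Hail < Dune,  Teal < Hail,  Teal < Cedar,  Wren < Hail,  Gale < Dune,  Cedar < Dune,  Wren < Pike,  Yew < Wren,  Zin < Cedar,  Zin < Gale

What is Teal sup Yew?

Teal

Common upper bounds of {Teal, Yew}: Cedar, Dune, Hail, Teal.
The least among these is Teal.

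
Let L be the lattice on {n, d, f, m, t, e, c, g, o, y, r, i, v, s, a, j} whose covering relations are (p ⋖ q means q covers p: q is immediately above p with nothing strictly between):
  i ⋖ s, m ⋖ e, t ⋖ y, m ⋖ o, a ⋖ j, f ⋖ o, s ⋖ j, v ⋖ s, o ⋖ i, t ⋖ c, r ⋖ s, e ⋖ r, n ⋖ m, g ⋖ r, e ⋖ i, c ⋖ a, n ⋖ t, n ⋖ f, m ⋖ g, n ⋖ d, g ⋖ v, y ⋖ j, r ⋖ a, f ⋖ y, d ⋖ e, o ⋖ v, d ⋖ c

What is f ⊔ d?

Common upper bounds of {f, d}: i, j, s.
The least among these is i.

i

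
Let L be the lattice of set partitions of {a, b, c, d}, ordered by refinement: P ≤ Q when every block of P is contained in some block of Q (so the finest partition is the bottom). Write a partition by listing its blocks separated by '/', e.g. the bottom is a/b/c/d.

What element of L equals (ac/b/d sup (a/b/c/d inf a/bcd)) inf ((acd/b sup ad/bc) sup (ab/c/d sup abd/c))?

a/b/c/d ∧ a/bcd = a/b/c/d
ac/b/d ∨ a/b/c/d = ac/b/d
acd/b ∨ ad/bc = abcd
ab/c/d ∨ abd/c = abd/c
abcd ∨ abd/c = abcd
ac/b/d ∧ abcd = ac/b/d

ac/b/d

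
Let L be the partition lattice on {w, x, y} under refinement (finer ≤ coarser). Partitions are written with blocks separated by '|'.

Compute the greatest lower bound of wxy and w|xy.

w|xy

The meet (common refinement) of wxy and w|xy intersects blocks pairwise, giving w|xy.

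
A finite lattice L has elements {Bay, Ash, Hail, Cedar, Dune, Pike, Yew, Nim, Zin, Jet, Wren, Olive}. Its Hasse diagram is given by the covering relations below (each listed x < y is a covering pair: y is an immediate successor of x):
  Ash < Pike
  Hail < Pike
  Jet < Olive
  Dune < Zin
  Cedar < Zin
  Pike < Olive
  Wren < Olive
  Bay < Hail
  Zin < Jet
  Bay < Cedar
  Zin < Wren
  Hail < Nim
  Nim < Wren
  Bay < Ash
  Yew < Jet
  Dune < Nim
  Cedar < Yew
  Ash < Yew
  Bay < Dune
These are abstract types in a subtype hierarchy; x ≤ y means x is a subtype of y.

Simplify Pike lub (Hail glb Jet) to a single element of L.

Pike

Hail ∧ Jet = Bay
Pike ∨ Bay = Pike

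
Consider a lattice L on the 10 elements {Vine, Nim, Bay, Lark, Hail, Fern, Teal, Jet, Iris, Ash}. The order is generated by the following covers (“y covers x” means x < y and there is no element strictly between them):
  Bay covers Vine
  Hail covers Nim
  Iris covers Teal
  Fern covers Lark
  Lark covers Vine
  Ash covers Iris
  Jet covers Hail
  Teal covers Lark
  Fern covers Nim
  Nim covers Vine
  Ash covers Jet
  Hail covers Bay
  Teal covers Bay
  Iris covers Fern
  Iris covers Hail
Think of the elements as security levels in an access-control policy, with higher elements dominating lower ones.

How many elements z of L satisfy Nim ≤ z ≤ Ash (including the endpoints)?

The interval [Nim, Ash] = {Ash, Fern, Hail, Iris, Jet, Nim}, which has 6 elements.

6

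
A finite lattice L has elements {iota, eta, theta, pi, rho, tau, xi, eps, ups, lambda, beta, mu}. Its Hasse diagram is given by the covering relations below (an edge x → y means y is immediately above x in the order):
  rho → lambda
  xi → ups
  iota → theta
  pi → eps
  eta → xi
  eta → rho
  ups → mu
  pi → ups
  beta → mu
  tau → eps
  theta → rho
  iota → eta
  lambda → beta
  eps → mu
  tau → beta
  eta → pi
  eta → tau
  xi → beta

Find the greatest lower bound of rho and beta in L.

Common lower bounds of {rho, beta}: eta, iota, rho, theta.
The greatest among these is rho.

rho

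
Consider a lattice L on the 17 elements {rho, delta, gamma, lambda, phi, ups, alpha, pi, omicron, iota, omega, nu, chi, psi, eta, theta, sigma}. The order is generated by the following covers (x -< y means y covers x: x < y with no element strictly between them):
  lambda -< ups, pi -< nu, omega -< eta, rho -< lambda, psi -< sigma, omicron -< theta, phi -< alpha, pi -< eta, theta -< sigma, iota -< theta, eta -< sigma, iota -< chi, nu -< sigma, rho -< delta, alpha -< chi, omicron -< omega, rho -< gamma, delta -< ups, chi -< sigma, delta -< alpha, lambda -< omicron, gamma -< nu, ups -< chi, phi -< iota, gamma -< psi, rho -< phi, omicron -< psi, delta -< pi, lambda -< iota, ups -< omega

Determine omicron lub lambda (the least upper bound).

omicron

Common upper bounds of {omicron, lambda}: eta, omega, omicron, psi, sigma, theta.
The least among these is omicron.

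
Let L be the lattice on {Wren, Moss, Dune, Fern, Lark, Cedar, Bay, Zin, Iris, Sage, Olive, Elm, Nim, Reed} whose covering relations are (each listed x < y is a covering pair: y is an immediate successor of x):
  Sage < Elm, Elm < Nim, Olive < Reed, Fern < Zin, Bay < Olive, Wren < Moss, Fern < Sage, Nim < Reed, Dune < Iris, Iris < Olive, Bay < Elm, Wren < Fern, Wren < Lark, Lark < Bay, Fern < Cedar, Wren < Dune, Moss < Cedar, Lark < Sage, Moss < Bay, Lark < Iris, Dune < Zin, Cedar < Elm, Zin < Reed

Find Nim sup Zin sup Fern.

Reed

Common upper bounds of {Nim, Zin, Fern}: Reed.
The least among these is Reed.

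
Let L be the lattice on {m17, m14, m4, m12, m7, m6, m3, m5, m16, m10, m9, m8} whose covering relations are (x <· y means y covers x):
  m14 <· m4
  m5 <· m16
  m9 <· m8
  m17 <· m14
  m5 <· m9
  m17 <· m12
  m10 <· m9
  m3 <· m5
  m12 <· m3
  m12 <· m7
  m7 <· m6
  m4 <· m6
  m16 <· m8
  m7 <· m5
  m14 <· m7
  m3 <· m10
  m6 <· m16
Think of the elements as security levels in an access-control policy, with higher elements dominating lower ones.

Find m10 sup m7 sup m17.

Common upper bounds of {m10, m7, m17}: m8, m9.
The least among these is m9.

m9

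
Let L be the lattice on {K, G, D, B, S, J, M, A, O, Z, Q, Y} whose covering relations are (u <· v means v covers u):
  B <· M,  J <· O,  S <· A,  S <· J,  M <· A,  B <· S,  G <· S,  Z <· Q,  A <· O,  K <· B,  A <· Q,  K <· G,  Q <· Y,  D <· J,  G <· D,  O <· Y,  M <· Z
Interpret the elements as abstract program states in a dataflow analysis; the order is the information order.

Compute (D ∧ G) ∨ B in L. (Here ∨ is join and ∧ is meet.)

D ∧ G = G
G ∨ B = S

S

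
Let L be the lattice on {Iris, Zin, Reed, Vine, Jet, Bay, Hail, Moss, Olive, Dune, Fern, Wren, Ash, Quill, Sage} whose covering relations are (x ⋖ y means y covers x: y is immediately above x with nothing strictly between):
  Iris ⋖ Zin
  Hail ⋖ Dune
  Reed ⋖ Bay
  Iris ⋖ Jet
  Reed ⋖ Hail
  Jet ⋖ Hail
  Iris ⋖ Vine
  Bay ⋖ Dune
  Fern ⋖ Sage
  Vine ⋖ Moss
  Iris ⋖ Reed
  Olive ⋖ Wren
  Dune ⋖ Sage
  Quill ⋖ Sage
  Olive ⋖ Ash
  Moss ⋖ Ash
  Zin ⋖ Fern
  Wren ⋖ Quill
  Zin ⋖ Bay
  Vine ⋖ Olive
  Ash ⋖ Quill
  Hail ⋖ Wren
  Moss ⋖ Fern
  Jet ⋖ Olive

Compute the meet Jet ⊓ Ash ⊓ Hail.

Common lower bounds of {Jet, Ash, Hail}: Iris, Jet.
The greatest among these is Jet.

Jet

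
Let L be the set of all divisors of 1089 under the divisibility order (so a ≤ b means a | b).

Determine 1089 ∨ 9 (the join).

In the divisibility order, the join is the least common multiple: lcm(1089, 9) = 1089.

1089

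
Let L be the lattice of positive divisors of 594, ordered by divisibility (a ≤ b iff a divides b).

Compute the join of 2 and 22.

22

In the divisibility order, the join is the least common multiple: lcm(2, 22) = 22.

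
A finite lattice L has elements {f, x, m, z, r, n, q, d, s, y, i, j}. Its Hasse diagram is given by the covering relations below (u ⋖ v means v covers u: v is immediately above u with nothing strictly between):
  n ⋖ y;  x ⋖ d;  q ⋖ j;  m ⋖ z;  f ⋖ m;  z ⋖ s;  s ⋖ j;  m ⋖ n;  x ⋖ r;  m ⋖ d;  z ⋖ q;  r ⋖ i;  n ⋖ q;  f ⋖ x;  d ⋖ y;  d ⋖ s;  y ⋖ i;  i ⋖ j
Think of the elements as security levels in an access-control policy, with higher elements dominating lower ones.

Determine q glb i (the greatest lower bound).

Common lower bounds of {q, i}: f, m, n.
The greatest among these is n.

n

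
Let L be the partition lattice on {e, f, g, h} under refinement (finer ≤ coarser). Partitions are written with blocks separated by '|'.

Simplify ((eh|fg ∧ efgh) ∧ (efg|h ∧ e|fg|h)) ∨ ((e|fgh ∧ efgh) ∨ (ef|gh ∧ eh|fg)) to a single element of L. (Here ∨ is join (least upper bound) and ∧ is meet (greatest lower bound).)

eh|fg ∧ efgh = eh|fg
efg|h ∧ e|fg|h = e|fg|h
eh|fg ∧ e|fg|h = e|fg|h
e|fgh ∧ efgh = e|fgh
ef|gh ∧ eh|fg = e|f|g|h
e|fgh ∨ e|f|g|h = e|fgh
e|fg|h ∨ e|fgh = e|fgh

e|fgh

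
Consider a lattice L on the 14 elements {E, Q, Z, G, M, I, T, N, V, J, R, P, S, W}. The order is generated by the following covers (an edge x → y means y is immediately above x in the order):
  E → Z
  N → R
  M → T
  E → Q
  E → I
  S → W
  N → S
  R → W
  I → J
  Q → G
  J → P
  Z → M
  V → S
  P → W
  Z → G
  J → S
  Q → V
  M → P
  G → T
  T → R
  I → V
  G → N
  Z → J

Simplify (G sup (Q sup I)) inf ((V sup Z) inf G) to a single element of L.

Q ∨ I = V
G ∨ V = S
V ∨ Z = S
S ∧ G = G
S ∧ G = G

G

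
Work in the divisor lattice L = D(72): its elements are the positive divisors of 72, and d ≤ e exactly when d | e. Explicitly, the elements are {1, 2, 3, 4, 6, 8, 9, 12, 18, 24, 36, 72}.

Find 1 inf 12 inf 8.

1

In the divisibility order, the meet is the greatest common divisor: gcd(1, 12, 8) = 1.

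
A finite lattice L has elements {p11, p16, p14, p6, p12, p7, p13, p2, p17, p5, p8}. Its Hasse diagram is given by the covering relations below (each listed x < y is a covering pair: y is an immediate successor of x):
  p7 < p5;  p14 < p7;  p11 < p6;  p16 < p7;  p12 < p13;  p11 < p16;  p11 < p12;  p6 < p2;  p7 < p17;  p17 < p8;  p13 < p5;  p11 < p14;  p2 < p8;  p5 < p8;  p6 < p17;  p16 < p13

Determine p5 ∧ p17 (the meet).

p7

Common lower bounds of {p5, p17}: p11, p14, p16, p7.
The greatest among these is p7.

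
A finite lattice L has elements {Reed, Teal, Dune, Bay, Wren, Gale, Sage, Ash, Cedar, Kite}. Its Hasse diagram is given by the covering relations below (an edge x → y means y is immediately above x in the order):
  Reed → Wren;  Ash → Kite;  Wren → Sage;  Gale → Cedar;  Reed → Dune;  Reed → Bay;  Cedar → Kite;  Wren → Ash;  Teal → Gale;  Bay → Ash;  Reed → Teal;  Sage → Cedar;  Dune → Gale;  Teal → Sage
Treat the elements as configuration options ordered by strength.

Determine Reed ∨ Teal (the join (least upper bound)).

Common upper bounds of {Reed, Teal}: Cedar, Gale, Kite, Sage, Teal.
The least among these is Teal.

Teal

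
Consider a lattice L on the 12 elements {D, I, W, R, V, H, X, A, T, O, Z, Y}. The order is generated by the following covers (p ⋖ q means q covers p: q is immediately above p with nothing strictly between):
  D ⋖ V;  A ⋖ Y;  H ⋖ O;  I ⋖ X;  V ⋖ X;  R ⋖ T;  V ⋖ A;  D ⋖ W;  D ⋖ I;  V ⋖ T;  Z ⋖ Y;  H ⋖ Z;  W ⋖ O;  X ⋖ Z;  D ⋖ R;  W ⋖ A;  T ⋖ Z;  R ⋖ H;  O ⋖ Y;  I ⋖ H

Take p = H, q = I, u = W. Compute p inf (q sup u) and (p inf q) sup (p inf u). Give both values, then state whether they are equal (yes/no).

H; I; no

q sup u = O, so p inf (q sup u) = H inf O = H.
p inf q = I and p inf u = D, so (p inf q) sup (p inf u) = I sup D = I.
Equal: no.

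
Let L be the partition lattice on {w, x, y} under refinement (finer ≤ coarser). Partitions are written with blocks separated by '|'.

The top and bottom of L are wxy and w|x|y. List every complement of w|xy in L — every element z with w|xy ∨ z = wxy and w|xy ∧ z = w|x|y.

Need z with w|xy ∨ z = wxy and w|xy ∧ z = w|x|y.
Checking each element gives: wx|y, wy|x.

wx|y, wy|x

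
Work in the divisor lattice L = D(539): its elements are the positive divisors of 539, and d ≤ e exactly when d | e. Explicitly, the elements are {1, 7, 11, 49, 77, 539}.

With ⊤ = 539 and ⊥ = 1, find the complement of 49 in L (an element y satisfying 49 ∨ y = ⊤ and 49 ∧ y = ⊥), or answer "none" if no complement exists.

11

Need y with 49 ∨ y = 539 and 49 ∧ y = 1.
Checking each element gives: 11.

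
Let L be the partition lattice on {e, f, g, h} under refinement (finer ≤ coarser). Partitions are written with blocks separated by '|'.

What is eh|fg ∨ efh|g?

The join of eh|fg and efh|g merges any blocks that overlap across the partitions, giving efgh.

efgh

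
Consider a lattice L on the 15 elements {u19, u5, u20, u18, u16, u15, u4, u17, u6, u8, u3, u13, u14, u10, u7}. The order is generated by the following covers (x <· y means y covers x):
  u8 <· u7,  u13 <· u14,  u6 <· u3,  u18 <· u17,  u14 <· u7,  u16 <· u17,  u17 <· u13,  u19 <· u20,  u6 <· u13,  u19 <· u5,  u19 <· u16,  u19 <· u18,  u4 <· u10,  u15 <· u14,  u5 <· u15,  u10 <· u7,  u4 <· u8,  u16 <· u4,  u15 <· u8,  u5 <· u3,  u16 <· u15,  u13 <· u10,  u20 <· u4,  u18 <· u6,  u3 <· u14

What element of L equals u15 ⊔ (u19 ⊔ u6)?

u19 ∨ u6 = u6
u15 ∨ u6 = u14

u14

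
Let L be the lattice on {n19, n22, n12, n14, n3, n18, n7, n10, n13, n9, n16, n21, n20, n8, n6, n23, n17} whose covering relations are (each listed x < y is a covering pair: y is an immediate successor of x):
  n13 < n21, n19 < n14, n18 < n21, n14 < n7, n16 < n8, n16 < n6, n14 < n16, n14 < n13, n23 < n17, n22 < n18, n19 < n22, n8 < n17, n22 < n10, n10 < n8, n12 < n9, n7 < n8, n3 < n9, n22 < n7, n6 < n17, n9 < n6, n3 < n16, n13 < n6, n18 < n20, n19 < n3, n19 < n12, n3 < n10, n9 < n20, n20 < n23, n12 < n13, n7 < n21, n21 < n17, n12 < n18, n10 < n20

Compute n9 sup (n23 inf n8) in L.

n20

n23 ∧ n8 = n10
n9 ∨ n10 = n20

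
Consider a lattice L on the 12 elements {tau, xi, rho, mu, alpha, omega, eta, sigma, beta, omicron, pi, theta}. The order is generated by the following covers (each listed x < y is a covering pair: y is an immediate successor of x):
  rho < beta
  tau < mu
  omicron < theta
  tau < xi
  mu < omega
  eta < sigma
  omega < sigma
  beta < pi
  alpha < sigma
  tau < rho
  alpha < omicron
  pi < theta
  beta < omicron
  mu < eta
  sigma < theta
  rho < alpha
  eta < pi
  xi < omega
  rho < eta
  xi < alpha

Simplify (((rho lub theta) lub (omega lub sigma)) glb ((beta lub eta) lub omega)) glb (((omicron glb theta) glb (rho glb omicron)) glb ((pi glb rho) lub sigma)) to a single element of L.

rho

rho ∨ theta = theta
omega ∨ sigma = sigma
theta ∨ sigma = theta
beta ∨ eta = pi
pi ∨ omega = theta
theta ∧ theta = theta
omicron ∧ theta = omicron
rho ∧ omicron = rho
omicron ∧ rho = rho
pi ∧ rho = rho
rho ∨ sigma = sigma
rho ∧ sigma = rho
theta ∧ rho = rho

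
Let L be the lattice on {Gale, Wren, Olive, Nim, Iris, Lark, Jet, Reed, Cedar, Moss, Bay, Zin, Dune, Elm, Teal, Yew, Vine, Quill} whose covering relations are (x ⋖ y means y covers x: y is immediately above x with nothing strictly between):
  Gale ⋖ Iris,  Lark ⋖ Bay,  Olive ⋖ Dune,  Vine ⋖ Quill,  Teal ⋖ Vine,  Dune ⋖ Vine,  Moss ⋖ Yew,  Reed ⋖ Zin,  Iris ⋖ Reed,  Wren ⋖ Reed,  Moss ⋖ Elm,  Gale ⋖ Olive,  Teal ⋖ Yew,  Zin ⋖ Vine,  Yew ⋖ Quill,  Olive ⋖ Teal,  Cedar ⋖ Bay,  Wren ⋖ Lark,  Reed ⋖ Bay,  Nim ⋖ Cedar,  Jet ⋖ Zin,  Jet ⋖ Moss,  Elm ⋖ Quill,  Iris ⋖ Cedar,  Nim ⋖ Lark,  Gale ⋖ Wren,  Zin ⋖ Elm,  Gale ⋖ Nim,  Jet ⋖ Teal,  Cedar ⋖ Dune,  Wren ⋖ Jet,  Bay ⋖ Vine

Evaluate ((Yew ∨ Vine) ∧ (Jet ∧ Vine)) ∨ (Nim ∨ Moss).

Yew ∨ Vine = Quill
Jet ∧ Vine = Jet
Quill ∧ Jet = Jet
Nim ∨ Moss = Quill
Jet ∨ Quill = Quill

Quill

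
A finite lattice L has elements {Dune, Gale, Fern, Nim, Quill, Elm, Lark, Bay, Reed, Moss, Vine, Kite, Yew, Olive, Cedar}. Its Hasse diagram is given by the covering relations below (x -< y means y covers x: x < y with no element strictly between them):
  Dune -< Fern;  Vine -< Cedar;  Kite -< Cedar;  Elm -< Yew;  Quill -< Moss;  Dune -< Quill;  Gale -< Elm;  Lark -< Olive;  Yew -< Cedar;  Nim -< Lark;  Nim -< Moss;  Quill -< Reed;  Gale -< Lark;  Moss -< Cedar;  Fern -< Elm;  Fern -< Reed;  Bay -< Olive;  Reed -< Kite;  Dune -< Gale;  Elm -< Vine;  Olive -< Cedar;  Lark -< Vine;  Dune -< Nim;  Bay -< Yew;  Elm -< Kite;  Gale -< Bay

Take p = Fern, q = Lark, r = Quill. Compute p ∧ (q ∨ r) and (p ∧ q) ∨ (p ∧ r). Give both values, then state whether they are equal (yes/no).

Fern; Dune; no

q ∨ r = Cedar, so p ∧ (q ∨ r) = Fern ∧ Cedar = Fern.
p ∧ q = Dune and p ∧ r = Dune, so (p ∧ q) ∨ (p ∧ r) = Dune ∨ Dune = Dune.
Equal: no.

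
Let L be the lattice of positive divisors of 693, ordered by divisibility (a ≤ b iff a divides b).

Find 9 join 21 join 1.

In the divisibility order, the join is the least common multiple: lcm(9, 21, 1) = 63.

63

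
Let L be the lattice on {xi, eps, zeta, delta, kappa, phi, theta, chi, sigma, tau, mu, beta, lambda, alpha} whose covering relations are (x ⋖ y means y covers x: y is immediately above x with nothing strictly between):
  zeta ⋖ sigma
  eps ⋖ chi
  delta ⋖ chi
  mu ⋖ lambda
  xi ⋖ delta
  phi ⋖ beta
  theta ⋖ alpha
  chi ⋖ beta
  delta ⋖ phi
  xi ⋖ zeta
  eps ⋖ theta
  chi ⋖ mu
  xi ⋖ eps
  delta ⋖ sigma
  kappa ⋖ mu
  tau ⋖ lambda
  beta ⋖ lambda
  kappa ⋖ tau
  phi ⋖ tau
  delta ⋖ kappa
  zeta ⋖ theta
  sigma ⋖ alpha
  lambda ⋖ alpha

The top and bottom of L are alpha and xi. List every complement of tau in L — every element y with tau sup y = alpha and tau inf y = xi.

theta, zeta

Need y with tau ∨ y = alpha and tau ∧ y = xi.
Checking each element gives: theta, zeta.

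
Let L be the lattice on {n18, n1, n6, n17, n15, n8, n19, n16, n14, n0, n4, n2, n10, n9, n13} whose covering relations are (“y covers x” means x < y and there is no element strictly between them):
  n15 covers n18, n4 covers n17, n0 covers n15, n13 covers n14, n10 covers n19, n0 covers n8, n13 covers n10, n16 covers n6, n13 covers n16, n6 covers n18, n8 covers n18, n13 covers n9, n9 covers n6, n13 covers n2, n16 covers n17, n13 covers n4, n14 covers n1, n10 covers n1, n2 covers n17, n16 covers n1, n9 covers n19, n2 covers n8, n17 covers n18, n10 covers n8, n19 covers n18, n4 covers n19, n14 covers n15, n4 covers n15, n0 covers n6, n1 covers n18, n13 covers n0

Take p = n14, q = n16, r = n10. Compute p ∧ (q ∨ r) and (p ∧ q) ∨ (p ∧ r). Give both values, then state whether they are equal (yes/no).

q ∨ r = n13, so p ∧ (q ∨ r) = n14 ∧ n13 = n14.
p ∧ q = n1 and p ∧ r = n1, so (p ∧ q) ∨ (p ∧ r) = n1 ∨ n1 = n1.
Equal: no.

n14; n1; no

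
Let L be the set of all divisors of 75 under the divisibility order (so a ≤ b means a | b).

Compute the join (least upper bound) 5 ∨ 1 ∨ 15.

15

In the divisibility order, the join is the least common multiple: lcm(5, 1, 15) = 15.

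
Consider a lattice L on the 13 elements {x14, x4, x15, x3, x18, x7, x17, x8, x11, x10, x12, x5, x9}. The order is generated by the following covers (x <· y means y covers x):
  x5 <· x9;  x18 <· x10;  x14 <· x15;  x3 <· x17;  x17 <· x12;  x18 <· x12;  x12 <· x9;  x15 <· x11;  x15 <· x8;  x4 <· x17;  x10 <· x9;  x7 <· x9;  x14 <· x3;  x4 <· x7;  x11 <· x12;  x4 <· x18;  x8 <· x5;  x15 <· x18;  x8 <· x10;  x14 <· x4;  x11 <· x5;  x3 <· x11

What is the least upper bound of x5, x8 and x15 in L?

x5

Common upper bounds of {x5, x8, x15}: x5, x9.
The least among these is x5.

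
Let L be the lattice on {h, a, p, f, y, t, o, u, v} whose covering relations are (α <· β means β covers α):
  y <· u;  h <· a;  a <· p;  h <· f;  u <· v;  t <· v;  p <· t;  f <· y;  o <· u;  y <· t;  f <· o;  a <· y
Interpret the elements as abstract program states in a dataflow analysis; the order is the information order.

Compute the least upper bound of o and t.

v

Common upper bounds of {o, t}: v.
The least among these is v.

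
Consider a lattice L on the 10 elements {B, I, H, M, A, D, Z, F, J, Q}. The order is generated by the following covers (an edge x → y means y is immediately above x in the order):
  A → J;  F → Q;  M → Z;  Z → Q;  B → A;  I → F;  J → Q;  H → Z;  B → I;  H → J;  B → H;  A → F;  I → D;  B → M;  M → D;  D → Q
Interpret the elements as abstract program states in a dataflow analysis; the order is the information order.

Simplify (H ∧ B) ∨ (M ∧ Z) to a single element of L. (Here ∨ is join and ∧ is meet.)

H ∧ B = B
M ∧ Z = M
B ∨ M = M

M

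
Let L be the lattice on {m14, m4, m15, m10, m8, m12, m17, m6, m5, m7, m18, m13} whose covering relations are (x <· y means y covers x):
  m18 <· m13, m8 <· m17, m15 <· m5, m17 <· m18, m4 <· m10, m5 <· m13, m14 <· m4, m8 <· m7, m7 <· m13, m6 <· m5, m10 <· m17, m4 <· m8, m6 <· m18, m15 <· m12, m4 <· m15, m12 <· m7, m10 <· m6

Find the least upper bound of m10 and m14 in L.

m10

Common upper bounds of {m10, m14}: m10, m13, m17, m18, m5, m6.
The least among these is m10.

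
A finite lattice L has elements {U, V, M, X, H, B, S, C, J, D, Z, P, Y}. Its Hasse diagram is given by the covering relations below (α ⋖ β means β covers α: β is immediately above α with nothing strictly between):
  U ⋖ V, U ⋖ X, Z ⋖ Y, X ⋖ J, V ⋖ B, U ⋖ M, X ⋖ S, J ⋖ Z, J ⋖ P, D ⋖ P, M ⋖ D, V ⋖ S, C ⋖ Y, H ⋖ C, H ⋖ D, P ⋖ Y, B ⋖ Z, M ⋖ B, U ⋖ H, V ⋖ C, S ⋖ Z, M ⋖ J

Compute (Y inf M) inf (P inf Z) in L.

Y ∧ M = M
P ∧ Z = J
M ∧ J = M

M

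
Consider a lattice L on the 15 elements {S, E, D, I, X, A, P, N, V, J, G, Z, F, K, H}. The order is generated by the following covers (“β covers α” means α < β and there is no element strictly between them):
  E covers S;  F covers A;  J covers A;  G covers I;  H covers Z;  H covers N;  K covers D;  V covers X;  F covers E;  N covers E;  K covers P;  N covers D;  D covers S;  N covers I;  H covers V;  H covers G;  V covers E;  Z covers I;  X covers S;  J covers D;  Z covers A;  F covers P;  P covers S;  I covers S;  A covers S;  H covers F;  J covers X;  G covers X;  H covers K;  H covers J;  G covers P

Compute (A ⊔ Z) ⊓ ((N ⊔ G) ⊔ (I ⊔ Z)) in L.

A ∨ Z = Z
N ∨ G = H
I ∨ Z = Z
H ∨ Z = H
Z ∧ H = Z

Z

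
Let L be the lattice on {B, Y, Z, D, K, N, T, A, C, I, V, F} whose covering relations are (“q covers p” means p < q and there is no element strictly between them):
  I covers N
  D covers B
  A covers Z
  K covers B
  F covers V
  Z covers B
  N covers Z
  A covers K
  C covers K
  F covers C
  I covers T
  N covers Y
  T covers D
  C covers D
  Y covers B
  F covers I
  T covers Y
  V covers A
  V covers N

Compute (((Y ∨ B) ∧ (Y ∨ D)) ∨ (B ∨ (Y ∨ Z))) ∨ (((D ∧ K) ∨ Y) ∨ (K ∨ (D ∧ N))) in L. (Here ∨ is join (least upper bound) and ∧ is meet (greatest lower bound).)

Y ∨ B = Y
Y ∨ D = T
Y ∧ T = Y
Y ∨ Z = N
B ∨ N = N
Y ∨ N = N
D ∧ K = B
B ∨ Y = Y
D ∧ N = B
K ∨ B = K
Y ∨ K = V
N ∨ V = V

V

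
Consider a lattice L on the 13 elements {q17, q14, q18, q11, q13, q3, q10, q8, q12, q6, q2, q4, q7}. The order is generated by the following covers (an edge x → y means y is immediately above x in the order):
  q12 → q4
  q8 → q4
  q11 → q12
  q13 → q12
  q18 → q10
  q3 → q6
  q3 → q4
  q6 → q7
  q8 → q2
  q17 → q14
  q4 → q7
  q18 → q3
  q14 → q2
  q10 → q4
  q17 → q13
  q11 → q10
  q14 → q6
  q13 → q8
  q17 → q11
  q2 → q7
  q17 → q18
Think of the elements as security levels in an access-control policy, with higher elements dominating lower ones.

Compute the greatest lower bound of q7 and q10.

Common lower bounds of {q7, q10}: q10, q11, q17, q18.
The greatest among these is q10.

q10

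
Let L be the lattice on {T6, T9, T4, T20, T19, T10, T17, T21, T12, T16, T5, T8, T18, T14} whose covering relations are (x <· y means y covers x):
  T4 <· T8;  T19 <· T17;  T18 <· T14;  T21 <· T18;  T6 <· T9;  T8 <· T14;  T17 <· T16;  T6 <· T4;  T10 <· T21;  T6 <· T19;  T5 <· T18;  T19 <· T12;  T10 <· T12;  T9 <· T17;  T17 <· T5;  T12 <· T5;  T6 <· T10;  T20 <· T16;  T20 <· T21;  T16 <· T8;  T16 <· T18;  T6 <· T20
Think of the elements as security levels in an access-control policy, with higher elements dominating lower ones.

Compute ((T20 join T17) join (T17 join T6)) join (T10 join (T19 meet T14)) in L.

T20 ∨ T17 = T16
T17 ∨ T6 = T17
T16 ∨ T17 = T16
T19 ∧ T14 = T19
T10 ∨ T19 = T12
T16 ∨ T12 = T18

T18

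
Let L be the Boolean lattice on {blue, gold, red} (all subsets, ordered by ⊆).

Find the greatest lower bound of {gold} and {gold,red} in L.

Common lower bounds of {{gold}, {gold,red}}: {gold}, {}.
The greatest among these is {gold}.

{gold}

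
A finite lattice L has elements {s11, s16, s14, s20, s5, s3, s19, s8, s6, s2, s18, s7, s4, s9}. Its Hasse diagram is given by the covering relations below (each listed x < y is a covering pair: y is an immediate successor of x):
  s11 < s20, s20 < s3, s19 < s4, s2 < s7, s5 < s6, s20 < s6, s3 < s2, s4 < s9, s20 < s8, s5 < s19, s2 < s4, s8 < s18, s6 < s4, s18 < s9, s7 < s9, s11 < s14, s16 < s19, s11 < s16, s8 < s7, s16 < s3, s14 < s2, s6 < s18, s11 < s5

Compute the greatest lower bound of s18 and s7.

s8

Common lower bounds of {s18, s7}: s11, s20, s8.
The greatest among these is s8.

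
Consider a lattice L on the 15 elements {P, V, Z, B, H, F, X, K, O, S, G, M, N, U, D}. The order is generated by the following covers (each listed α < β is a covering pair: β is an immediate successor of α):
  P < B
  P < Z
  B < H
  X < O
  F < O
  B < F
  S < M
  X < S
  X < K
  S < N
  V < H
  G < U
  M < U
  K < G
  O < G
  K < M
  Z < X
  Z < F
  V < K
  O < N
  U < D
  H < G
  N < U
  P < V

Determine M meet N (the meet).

Common lower bounds of {M, N}: P, S, X, Z.
The greatest among these is S.

S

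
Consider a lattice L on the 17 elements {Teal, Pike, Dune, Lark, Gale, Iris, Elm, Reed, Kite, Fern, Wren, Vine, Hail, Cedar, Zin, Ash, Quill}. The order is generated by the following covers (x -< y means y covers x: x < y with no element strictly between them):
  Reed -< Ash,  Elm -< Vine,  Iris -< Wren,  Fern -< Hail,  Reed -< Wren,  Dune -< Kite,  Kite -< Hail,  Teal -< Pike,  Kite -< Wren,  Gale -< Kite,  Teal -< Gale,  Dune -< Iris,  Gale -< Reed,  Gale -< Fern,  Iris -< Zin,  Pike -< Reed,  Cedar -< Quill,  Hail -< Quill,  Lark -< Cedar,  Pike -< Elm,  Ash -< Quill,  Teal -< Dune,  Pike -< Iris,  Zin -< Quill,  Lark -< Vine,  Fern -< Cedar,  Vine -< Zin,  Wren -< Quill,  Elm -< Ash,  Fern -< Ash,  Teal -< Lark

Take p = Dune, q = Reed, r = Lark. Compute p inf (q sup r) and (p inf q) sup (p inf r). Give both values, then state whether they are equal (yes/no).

q sup r = Quill, so p inf (q sup r) = Dune inf Quill = Dune.
p inf q = Teal and p inf r = Teal, so (p inf q) sup (p inf r) = Teal sup Teal = Teal.
Equal: no.

Dune; Teal; no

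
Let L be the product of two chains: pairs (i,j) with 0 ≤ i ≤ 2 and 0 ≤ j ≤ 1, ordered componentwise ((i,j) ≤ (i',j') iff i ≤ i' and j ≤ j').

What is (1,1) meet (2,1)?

(1,1)

In a product of chains, the meet is componentwise min, giving (1,1).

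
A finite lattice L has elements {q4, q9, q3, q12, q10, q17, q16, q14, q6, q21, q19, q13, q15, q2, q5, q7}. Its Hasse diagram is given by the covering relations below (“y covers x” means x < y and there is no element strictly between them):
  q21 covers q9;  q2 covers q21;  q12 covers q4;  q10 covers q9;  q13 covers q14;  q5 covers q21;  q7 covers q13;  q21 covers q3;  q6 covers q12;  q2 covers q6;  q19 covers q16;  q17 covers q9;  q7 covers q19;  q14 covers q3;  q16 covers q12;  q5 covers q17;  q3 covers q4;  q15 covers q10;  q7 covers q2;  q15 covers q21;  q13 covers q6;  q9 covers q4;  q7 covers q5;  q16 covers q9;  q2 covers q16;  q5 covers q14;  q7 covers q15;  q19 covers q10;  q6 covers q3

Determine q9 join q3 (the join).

Common upper bounds of {q9, q3}: q15, q2, q21, q5, q7.
The least among these is q21.

q21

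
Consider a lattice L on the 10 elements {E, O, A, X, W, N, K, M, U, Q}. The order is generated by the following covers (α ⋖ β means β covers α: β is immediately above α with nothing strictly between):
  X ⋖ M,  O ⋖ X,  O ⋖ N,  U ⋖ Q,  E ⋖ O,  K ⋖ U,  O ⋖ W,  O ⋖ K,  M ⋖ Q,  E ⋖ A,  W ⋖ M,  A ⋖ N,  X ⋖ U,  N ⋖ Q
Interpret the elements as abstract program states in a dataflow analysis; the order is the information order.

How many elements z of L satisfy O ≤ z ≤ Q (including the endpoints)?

The interval [O, Q] = {K, M, N, O, Q, U, W, X}, which has 8 elements.

8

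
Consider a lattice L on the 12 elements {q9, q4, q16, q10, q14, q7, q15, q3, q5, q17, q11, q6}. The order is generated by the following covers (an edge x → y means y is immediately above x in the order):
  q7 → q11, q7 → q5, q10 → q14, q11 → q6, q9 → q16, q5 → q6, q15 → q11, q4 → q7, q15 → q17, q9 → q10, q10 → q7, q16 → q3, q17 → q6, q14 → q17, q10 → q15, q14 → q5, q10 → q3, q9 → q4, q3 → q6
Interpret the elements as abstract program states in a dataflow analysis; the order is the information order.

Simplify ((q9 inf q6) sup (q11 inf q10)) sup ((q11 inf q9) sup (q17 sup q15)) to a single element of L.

q9 ∧ q6 = q9
q11 ∧ q10 = q10
q9 ∨ q10 = q10
q11 ∧ q9 = q9
q17 ∨ q15 = q17
q9 ∨ q17 = q17
q10 ∨ q17 = q17

q17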